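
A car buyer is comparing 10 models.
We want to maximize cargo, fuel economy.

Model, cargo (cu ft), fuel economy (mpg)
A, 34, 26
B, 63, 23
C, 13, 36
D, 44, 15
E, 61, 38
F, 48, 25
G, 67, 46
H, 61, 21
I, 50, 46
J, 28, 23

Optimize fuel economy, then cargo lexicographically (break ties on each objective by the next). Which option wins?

G

First maximize fuel economy: best is 46, kept {G, I}.
Then maximize cargo: best is 67, kept {G}.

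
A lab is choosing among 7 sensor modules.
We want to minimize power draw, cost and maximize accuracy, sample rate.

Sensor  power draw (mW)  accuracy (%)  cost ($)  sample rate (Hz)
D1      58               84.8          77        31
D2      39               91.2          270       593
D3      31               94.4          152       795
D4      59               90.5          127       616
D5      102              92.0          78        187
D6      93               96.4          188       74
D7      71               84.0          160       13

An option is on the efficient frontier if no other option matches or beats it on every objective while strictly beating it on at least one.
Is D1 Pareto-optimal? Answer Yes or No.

Yes

D2: worse on cost (270 vs 77).
D3: worse on cost (152 vs 77).
D4: worse on power draw (59 vs 58).
D5: worse on power draw (102 vs 58).
D6: worse on power draw (93 vs 58).
D7: worse on power draw (71 vs 58).
No option is at least as good as D1 on every objective and strictly better on one.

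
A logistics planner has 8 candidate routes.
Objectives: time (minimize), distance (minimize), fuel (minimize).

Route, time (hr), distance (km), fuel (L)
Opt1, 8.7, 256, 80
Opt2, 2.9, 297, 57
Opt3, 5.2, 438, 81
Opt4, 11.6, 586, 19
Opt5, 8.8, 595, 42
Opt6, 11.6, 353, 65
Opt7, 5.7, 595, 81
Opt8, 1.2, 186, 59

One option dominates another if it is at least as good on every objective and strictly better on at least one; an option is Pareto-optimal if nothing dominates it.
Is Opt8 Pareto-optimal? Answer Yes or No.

Opt1: worse on time (8.7 vs 1.2).
Opt2: worse on time (2.9 vs 1.2).
Opt3: worse on time (5.2 vs 1.2).
Opt4: worse on time (11.6 vs 1.2).
Opt5: worse on time (8.8 vs 1.2).
Opt6: worse on time (11.6 vs 1.2).
Opt7: worse on time (5.7 vs 1.2).
No option is at least as good as Opt8 on every objective and strictly better on one.

Yes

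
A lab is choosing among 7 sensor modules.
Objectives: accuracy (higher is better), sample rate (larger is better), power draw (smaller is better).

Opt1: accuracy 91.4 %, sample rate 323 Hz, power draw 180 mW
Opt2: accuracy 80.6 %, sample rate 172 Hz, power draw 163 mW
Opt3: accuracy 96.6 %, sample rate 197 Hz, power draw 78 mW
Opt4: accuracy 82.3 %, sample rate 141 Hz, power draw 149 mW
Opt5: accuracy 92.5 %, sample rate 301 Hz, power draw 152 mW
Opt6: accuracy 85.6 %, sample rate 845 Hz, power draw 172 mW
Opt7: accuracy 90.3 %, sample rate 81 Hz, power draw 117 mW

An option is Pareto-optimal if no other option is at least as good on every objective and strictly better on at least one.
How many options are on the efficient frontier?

4

Opt1: not dominated.
Opt2: dominated by Opt3 (accuracy 96.6≥80.6, sample rate 197≥172, power draw 78≤163).
Opt3: not dominated (best accuracy).
Opt4: dominated by Opt3 (accuracy 96.6≥82.3, sample rate 197≥141, power draw 78≤149).
Opt5: not dominated.
Opt6: not dominated (best sample rate).
Opt7: dominated by Opt3 (accuracy 96.6≥90.3, sample rate 197≥81, power draw 78≤117).
Pareto-optimal: Opt1, Opt3, Opt5, Opt6 → 4.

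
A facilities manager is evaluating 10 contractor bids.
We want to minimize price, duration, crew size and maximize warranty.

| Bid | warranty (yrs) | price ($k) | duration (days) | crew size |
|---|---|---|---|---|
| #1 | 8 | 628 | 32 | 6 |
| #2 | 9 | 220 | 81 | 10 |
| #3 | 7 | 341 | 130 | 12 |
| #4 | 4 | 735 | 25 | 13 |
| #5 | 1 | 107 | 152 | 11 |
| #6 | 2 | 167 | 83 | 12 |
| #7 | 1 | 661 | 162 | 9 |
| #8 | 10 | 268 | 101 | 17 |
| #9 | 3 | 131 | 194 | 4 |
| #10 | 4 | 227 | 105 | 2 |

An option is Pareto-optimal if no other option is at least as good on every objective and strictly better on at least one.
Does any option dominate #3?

#2 vs #3: warranty 9≥7, price 220≤341, duration 81≤130, crew size 10≤12 — #2 is at least as good on every objective and strictly better on at least one, so #2 dominates #3.

Yes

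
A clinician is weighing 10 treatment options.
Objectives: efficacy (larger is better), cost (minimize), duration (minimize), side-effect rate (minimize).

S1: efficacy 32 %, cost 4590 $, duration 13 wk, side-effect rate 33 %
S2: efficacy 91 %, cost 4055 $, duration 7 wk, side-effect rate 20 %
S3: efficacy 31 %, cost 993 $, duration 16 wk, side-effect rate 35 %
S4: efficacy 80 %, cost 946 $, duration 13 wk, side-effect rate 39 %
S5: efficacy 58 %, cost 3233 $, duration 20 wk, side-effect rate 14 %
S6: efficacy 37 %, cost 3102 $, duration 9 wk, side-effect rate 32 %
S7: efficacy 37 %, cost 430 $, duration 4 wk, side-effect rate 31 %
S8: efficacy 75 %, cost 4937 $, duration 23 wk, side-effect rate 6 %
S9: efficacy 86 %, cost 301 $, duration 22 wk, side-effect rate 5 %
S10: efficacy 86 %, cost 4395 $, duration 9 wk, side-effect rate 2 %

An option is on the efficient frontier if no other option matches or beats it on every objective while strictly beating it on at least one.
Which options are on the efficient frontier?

S2, S4, S5, S7, S9, S10

S1: dominated by S2 (efficacy 91≥32, cost 4055≤4590, duration 7≤13, side-effect rate 20≤33).
S2: not dominated (best efficacy).
S3: dominated by S7 (efficacy 37≥31, cost 430≤993, duration 4≤16, side-effect rate 31≤35).
S4: not dominated.
S5: not dominated.
S6: dominated by S7 (efficacy 37≥37, cost 430≤3102, duration 4≤9, side-effect rate 31≤32).
S7: not dominated (best duration).
S8: dominated by S9 (efficacy 86≥75, cost 301≤4937, duration 22≤23, side-effect rate 5≤6).
S9: not dominated (best cost).
S10: not dominated (best side-effect rate).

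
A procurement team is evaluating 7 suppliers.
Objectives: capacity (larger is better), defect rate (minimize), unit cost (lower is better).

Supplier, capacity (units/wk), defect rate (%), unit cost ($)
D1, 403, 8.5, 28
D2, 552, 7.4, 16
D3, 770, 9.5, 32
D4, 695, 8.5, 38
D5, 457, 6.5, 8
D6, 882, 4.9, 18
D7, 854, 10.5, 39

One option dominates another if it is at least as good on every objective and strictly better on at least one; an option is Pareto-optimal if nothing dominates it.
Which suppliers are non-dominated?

D1: dominated by D2 (capacity 552≥403, defect rate 7.4≤8.5, unit cost 16≤28).
D2: not dominated.
D3: dominated by D6 (capacity 882≥770, defect rate 4.9≤9.5, unit cost 18≤32).
D4: dominated by D6 (capacity 882≥695, defect rate 4.9≤8.5, unit cost 18≤38).
D5: not dominated (best unit cost).
D6: not dominated (best capacity).
D7: dominated by D6 (capacity 882≥854, defect rate 4.9≤10.5, unit cost 18≤39).

D2, D5, D6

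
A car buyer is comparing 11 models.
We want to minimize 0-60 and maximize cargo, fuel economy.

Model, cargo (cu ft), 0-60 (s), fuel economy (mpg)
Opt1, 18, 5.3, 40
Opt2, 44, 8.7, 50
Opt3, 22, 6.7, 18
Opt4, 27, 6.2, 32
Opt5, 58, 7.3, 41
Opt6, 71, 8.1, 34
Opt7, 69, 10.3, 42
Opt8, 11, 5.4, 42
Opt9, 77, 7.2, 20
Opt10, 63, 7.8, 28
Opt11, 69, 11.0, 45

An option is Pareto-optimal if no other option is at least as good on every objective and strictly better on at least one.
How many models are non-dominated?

10

Opt1: not dominated (best 0-60).
Opt2: not dominated (best fuel economy).
Opt3: dominated by Opt4 (cargo 27≥22, 0-60 6.2≤6.7, fuel economy 32≥18).
Opt4: not dominated.
Opt5: not dominated.
Opt6: not dominated.
Opt7: not dominated.
Opt8: not dominated.
Opt9: not dominated (best cargo).
Opt10: not dominated.
Opt11: not dominated.
Pareto-optimal: Opt1, Opt2, Opt4, Opt5, Opt6, Opt7, Opt8, Opt9, Opt10, Opt11 → 10.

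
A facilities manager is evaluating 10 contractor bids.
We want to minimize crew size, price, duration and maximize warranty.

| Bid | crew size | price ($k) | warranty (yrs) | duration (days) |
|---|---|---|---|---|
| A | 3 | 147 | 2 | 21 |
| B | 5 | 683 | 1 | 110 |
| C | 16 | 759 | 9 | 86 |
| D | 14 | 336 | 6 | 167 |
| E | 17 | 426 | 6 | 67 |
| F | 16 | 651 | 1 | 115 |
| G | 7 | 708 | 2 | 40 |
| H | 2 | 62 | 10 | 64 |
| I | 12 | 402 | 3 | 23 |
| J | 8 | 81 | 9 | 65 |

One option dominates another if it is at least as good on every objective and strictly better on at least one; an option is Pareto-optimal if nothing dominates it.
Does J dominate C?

Yes

J vs C: crew size 8≤16, price 81≤759, warranty 9≥9, duration 65≤86 — J is at least as good on every objective with at least one strict improvement.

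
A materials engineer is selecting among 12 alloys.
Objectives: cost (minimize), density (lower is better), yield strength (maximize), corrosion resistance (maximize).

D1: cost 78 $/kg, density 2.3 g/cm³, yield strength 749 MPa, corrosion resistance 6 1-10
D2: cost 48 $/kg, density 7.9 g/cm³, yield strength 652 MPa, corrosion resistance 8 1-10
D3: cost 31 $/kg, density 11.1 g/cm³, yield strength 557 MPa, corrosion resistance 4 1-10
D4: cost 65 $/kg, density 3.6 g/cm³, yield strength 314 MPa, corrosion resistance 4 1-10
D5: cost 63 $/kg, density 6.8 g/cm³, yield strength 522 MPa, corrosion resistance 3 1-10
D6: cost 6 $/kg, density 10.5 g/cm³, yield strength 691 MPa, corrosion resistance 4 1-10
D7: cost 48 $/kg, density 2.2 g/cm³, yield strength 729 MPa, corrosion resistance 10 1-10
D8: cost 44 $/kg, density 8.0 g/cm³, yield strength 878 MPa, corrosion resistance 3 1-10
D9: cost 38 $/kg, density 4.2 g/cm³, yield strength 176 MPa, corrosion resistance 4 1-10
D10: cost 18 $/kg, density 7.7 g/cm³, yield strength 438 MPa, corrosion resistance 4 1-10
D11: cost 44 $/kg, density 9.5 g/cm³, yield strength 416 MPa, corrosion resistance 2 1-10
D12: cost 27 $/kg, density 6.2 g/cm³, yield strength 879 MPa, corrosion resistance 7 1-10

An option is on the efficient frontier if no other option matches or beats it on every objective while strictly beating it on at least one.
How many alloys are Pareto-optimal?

6

D1: not dominated.
D2: dominated by D7 (cost 48≤48, density 2.2≤7.9, yield strength 729≥652, corrosion resistance 10≥8).
D3: dominated by D6 (cost 6≤31, density 10.5≤11.1, yield strength 691≥557, corrosion resistance 4≥4).
D4: dominated by D7 (cost 48≤65, density 2.2≤3.6, yield strength 729≥314, corrosion resistance 10≥4).
D5: dominated by D7 (cost 48≤63, density 2.2≤6.8, yield strength 729≥522, corrosion resistance 10≥3).
D6: not dominated (best cost).
D7: not dominated (best density).
D8: dominated by D12 (cost 27≤44, density 6.2≤8.0, yield strength 879≥878, corrosion resistance 7≥3).
D9: not dominated.
D10: not dominated.
D11: dominated by D8 (cost 44≤44, density 8.0≤9.5, yield strength 878≥416, corrosion resistance 3≥2).
D12: not dominated (best yield strength).
Pareto-optimal: D1, D6, D7, D9, D10, D12 → 6.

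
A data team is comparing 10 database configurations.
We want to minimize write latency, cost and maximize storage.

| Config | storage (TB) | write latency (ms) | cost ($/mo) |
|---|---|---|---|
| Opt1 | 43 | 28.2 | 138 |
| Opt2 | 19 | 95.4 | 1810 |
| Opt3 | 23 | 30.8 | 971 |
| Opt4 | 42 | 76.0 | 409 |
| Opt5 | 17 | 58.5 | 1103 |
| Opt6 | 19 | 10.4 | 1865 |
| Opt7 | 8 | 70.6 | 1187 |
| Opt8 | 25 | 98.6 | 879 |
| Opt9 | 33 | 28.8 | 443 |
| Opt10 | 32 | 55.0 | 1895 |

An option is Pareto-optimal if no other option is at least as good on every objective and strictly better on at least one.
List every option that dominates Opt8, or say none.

Opt1: storage 43≥25, write latency 28.2≤98.6, cost 138≤879 — dominates Opt8.
Opt4: storage 42≥25, write latency 76.0≤98.6, cost 409≤879 — dominates Opt8.
Opt9: storage 33≥25, write latency 28.8≤98.6, cost 443≤879 — dominates Opt8.
Others (Opt2, Opt3, Opt5, Opt6, Opt7, Opt10) are each worse than Opt8 on at least one objective.

Opt1, Opt4, Opt9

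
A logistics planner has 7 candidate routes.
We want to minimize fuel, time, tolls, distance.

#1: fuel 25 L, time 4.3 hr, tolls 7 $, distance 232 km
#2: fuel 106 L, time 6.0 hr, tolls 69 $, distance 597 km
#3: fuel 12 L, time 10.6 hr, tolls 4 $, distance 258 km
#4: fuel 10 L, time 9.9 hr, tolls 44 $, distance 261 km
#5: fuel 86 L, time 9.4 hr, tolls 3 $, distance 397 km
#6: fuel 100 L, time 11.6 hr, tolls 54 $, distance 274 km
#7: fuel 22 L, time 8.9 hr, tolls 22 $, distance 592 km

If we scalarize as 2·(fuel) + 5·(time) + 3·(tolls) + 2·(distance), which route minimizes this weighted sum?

#1

#1: 2·25 + 5·4.3 + 3·7 + 2·232 = 556.5
#2: 2·106 + 5·6.0 + 3·69 + 2·597 = 1643.0
#3: 2·12 + 5·10.6 + 3·4 + 2·258 = 605.0
#4: 2·10 + 5·9.9 + 3·44 + 2·261 = 723.5
#5: 2·86 + 5·9.4 + 3·3 + 2·397 = 1022.0
#6: 2·100 + 5·11.6 + 3·54 + 2·274 = 968.0
#7: 2·22 + 5·8.9 + 3·22 + 2·592 = 1338.5
Lowest: #1 at 556.5.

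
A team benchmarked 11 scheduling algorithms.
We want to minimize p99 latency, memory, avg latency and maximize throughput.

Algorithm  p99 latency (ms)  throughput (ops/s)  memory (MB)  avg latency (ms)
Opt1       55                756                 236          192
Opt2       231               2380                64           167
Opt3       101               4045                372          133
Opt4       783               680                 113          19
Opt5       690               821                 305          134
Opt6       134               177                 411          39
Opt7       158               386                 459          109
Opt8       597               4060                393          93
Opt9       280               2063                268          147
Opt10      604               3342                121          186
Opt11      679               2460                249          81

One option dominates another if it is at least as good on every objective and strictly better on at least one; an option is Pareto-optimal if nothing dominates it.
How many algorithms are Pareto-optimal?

Opt1: not dominated (best p99 latency).
Opt2: not dominated (best memory).
Opt3: not dominated.
Opt4: not dominated (best avg latency).
Opt5: dominated by Opt11 (p99 latency 679≤690, throughput 2460≥821, memory 249≤305, avg latency 81≤134).
Opt6: not dominated.
Opt7: not dominated.
Opt8: not dominated (best throughput).
Opt9: not dominated.
Opt10: not dominated.
Opt11: not dominated.
Pareto-optimal: Opt1, Opt2, Opt3, Opt4, Opt6, Opt7, Opt8, Opt9, Opt10, Opt11 → 10.

10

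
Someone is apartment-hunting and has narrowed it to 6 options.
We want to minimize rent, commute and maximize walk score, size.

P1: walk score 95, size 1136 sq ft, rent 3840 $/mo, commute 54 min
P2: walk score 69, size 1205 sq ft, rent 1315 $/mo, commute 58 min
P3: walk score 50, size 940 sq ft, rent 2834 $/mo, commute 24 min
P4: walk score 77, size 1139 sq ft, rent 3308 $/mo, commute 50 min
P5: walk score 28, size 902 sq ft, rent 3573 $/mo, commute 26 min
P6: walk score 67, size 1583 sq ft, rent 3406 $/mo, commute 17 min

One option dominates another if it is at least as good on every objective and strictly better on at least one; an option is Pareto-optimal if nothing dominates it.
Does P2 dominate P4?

P2 vs P4: P2 is worse on walk score (69 vs 77), so it does not dominate P4.

No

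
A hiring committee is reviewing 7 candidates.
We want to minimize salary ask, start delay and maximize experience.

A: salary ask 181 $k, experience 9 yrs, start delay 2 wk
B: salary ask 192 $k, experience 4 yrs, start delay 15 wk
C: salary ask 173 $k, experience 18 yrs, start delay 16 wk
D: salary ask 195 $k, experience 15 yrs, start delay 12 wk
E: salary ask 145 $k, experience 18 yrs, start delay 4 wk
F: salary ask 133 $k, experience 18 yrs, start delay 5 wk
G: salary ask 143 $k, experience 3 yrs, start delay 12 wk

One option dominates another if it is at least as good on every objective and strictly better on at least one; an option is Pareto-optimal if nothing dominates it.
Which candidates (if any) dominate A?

B: worse on salary ask (192 vs 181).
C: worse on start delay (16 vs 2).
D: worse on salary ask (195 vs 181).
E: worse on start delay (4 vs 2).
F: worse on start delay (5 vs 2).
G: worse on experience (3 vs 9).
No option dominates A.

none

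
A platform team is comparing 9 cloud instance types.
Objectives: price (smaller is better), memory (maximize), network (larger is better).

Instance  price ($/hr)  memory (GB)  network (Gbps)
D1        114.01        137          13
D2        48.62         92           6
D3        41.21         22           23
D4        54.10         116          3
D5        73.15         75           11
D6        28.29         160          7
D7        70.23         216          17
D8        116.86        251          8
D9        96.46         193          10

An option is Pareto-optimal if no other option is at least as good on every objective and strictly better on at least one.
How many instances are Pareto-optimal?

4

D1: dominated by D7 (price 70.23≤114.01, memory 216≥137, network 17≥13).
D2: dominated by D6 (price 28.29≤48.62, memory 160≥92, network 7≥6).
D3: not dominated (best network).
D4: dominated by D6 (price 28.29≤54.10, memory 160≥116, network 7≥3).
D5: dominated by D7 (price 70.23≤73.15, memory 216≥75, network 17≥11).
D6: not dominated (best price).
D7: not dominated.
D8: not dominated (best memory).
D9: dominated by D7 (price 70.23≤96.46, memory 216≥193, network 17≥10).
Pareto-optimal: D3, D6, D7, D8 → 4.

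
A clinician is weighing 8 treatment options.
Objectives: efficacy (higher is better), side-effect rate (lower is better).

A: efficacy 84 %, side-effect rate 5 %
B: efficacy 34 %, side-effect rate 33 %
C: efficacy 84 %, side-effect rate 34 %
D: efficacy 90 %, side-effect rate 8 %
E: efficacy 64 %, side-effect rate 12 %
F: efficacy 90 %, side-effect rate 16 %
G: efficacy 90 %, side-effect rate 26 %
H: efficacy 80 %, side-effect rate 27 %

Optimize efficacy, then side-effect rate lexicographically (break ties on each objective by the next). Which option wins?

D

First maximize efficacy: best is 90, kept {D, F, G}.
Then minimize side-effect rate: best is 8, kept {D}.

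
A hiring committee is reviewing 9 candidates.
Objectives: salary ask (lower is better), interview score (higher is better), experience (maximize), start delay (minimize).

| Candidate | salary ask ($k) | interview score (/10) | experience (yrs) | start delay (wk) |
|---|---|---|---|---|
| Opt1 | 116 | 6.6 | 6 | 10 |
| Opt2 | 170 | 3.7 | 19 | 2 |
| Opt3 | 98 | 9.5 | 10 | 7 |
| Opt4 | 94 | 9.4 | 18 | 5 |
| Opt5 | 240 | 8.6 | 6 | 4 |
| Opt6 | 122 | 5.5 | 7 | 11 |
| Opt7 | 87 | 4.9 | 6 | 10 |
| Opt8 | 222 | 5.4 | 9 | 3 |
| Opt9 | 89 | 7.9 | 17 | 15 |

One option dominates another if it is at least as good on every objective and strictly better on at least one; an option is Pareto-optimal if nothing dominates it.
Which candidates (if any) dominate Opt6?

Opt3: salary ask 98≤122, interview score 9.5≥5.5, experience 10≥7, start delay 7≤11 — dominates Opt6.
Opt4: salary ask 94≤122, interview score 9.4≥5.5, experience 18≥7, start delay 5≤11 — dominates Opt6.
Others (Opt1, Opt2, Opt5, Opt7, Opt8, Opt9) are each worse than Opt6 on at least one objective.

Opt3, Opt4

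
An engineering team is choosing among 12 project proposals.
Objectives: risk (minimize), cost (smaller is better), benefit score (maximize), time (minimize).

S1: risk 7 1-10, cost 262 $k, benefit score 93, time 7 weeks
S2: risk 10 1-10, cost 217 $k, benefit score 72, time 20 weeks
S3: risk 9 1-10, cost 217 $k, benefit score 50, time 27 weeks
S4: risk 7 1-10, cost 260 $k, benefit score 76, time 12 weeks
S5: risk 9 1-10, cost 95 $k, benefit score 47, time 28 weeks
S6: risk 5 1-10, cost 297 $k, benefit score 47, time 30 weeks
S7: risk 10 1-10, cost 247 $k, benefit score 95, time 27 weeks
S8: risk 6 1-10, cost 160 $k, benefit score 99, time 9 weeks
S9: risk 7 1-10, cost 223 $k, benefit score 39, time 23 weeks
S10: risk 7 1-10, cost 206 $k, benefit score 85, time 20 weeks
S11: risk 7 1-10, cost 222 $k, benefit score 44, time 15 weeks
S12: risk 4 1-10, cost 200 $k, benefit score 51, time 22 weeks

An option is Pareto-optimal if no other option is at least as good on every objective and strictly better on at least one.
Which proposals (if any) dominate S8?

S1: worse on risk (7 vs 6).
S2: worse on risk (10 vs 6).
S3: worse on risk (9 vs 6).
S4: worse on risk (7 vs 6).
S5: worse on risk (9 vs 6).
S6: worse on cost (297 vs 160).
S7: worse on risk (10 vs 6).
S9: worse on risk (7 vs 6).
S10: worse on risk (7 vs 6).
S11: worse on risk (7 vs 6).
S12: worse on cost (200 vs 160).
No option dominates S8.

none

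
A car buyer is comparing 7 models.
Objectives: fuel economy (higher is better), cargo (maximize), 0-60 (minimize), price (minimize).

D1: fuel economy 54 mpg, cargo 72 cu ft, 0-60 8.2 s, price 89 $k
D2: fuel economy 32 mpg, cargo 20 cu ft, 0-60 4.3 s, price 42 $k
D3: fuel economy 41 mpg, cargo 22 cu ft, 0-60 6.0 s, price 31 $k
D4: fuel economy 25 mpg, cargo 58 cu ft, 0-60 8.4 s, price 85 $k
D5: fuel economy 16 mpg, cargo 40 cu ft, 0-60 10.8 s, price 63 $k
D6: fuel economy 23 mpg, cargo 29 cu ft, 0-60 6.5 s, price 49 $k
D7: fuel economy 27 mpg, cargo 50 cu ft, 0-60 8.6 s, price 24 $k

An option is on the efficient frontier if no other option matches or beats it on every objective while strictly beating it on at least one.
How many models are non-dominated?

D1: not dominated (best fuel economy).
D2: not dominated (best 0-60).
D3: not dominated.
D4: not dominated.
D5: dominated by D7 (fuel economy 27≥16, cargo 50≥40, 0-60 8.6≤10.8, price 24≤63).
D6: not dominated.
D7: not dominated (best price).
Pareto-optimal: D1, D2, D3, D4, D6, D7 → 6.

6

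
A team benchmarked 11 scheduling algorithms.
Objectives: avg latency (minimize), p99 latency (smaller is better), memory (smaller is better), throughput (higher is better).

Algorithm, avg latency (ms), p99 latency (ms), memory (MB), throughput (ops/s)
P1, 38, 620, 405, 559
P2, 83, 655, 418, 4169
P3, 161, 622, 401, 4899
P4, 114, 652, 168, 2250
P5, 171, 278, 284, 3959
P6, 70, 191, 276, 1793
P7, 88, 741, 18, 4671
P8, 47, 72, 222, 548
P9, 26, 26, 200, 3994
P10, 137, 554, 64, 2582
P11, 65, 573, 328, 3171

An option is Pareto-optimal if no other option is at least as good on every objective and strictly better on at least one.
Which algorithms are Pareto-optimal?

P1: dominated by P9 (avg latency 26≤38, p99 latency 26≤620, memory 200≤405, throughput 3994≥559).
P2: not dominated.
P3: not dominated (best throughput).
P4: not dominated.
P5: dominated by P9 (avg latency 26≤171, p99 latency 26≤278, memory 200≤284, throughput 3994≥3959).
P6: dominated by P9 (avg latency 26≤70, p99 latency 26≤191, memory 200≤276, throughput 3994≥1793).
P7: not dominated (best memory).
P8: dominated by P9 (avg latency 26≤47, p99 latency 26≤72, memory 200≤222, throughput 3994≥548).
P9: not dominated (best avg latency).
P10: not dominated.
P11: dominated by P9 (avg latency 26≤65, p99 latency 26≤573, memory 200≤328, throughput 3994≥3171).

P2, P3, P4, P7, P9, P10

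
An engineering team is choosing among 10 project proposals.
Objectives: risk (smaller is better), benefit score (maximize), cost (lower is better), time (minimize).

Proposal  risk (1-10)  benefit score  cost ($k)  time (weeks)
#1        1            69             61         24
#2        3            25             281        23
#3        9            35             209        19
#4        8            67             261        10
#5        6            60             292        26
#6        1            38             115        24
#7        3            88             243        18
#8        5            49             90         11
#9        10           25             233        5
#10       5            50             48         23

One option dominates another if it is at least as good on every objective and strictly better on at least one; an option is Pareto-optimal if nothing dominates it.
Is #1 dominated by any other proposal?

No

#2: worse on risk (3 vs 1).
#3: worse on risk (9 vs 1).
#4: worse on risk (8 vs 1).
#5: worse on risk (6 vs 1).
#6: worse on benefit score (38 vs 69).
#7: worse on risk (3 vs 1).
#8: worse on risk (5 vs 1).
#9: worse on risk (10 vs 1).
#10: worse on risk (5 vs 1).
No option is at least as good as #1 on every objective and strictly better on one.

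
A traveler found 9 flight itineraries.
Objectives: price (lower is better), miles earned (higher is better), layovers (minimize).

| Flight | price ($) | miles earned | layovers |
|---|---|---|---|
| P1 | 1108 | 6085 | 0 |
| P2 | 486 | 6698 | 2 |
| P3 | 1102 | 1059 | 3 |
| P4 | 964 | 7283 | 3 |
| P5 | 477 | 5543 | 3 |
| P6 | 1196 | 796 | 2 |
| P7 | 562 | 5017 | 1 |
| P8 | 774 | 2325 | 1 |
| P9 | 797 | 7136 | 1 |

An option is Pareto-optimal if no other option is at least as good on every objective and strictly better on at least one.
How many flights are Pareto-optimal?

6

P1: not dominated (best layovers).
P2: not dominated.
P3: dominated by P2 (price 486≤1102, miles earned 6698≥1059, layovers 2≤3).
P4: not dominated (best miles earned).
P5: not dominated (best price).
P6: dominated by P1 (price 1108≤1196, miles earned 6085≥796, layovers 0≤2).
P7: not dominated.
P8: dominated by P7 (price 562≤774, miles earned 5017≥2325, layovers 1≤1).
P9: not dominated.
Pareto-optimal: P1, P2, P4, P5, P7, P9 → 6.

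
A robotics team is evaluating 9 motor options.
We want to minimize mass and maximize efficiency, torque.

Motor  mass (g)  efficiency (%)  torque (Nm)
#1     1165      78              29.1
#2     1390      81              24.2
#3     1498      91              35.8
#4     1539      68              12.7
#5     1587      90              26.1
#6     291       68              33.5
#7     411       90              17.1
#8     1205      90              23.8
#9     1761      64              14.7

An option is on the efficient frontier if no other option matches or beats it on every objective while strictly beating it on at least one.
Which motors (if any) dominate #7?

none

#1: worse on mass (1165 vs 411).
#2: worse on mass (1390 vs 411).
#3: worse on mass (1498 vs 411).
#4: worse on mass (1539 vs 411).
#5: worse on mass (1587 vs 411).
#6: worse on efficiency (68 vs 90).
#8: worse on mass (1205 vs 411).
#9: worse on mass (1761 vs 411).
No option dominates #7.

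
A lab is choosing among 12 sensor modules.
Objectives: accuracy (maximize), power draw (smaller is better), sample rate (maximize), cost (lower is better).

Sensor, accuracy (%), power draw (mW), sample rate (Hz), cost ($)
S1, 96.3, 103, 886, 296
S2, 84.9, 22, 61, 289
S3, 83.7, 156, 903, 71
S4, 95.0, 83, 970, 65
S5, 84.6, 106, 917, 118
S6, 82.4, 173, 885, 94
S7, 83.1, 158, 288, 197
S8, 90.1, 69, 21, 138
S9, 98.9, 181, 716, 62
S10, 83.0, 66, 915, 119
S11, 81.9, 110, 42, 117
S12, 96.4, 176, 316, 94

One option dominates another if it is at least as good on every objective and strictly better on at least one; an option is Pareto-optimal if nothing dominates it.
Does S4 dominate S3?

S4 vs S3: accuracy 95.0≥83.7, power draw 83≤156, sample rate 970≥903, cost 65≤71 — S4 is at least as good on every objective with at least one strict improvement.

Yes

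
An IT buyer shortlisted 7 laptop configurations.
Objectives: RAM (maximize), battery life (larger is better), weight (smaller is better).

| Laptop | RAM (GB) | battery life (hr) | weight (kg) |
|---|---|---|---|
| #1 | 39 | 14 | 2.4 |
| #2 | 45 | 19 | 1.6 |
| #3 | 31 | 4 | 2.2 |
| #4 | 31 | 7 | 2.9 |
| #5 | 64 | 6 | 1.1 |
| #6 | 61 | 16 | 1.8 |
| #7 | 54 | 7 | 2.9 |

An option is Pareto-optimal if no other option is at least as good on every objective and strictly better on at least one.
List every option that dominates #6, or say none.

#1: worse on RAM (39 vs 61).
#2: worse on RAM (45 vs 61).
#3: worse on RAM (31 vs 61).
#4: worse on RAM (31 vs 61).
#5: worse on battery life (6 vs 16).
#7: worse on RAM (54 vs 61).
No option dominates #6.

none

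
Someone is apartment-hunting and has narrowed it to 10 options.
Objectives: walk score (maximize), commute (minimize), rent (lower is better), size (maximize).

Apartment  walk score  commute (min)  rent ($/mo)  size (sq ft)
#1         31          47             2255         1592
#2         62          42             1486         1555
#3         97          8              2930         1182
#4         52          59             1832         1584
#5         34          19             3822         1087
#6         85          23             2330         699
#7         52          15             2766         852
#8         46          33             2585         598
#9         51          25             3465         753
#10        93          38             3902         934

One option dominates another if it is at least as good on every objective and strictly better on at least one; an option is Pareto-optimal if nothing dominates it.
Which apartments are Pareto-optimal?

#1, #2, #3, #4, #6, #7

#1: not dominated (best size).
#2: not dominated (best rent).
#3: not dominated (best walk score).
#4: not dominated.
#5: dominated by #3 (walk score 97≥34, commute 8≤19, rent 2930≤3822, size 1182≥1087).
#6: not dominated.
#7: not dominated.
#8: dominated by #6 (walk score 85≥46, commute 23≤33, rent 2330≤2585, size 699≥598).
#9: dominated by #3 (walk score 97≥51, commute 8≤25, rent 2930≤3465, size 1182≥753).
#10: dominated by #3 (walk score 97≥93, commute 8≤38, rent 2930≤3902, size 1182≥934).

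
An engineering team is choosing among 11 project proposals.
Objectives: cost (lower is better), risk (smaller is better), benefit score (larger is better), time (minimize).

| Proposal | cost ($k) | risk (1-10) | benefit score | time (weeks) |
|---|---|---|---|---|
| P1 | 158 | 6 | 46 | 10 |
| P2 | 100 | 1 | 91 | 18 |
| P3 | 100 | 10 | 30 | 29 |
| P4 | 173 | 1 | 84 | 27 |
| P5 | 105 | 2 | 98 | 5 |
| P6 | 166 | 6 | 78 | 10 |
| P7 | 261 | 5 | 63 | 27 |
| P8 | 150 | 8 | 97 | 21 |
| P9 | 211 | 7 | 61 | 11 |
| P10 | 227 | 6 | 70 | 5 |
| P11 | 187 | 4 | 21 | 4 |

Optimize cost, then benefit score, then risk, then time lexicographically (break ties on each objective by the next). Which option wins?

First minimize cost: best is 100, kept {P2, P3}.
Then maximize benefit score: best is 91, kept {P2}.

P2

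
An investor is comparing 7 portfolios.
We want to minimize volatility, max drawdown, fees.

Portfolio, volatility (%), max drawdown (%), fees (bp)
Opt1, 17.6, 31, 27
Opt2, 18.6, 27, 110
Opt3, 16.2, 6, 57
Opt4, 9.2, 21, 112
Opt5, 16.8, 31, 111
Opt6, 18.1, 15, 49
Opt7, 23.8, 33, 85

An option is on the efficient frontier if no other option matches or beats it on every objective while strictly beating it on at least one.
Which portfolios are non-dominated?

Opt1: not dominated (best fees).
Opt2: dominated by Opt3 (volatility 16.2≤18.6, max drawdown 6≤27, fees 57≤110).
Opt3: not dominated (best max drawdown).
Opt4: not dominated (best volatility).
Opt5: dominated by Opt3 (volatility 16.2≤16.8, max drawdown 6≤31, fees 57≤111).
Opt6: not dominated.
Opt7: dominated by Opt1 (volatility 17.6≤23.8, max drawdown 31≤33, fees 27≤85).

Opt1, Opt3, Opt4, Opt6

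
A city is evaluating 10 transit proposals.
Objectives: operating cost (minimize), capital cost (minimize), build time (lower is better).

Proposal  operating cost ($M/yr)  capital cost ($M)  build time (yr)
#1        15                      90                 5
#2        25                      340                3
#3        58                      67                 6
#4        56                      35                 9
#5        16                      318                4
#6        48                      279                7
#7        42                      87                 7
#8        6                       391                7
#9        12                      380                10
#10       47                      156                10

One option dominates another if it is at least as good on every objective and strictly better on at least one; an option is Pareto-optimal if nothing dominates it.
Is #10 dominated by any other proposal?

Yes

#1 vs #10: operating cost 15≤47, capital cost 90≤156, build time 5≤10 — #1 is at least as good on every objective and strictly better on at least one, so #1 dominates #10.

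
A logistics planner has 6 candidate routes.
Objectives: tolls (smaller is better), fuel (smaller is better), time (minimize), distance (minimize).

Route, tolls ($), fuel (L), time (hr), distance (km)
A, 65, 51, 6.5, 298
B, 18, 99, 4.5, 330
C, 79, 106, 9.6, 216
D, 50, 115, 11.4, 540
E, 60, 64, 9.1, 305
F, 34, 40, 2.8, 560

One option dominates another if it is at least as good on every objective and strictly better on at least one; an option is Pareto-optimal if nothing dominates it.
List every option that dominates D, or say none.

B: tolls 18≤50, fuel 99≤115, time 4.5≤11.4, distance 330≤540 — dominates D.
Others (A, C, E, F) are each worse than D on at least one objective.

B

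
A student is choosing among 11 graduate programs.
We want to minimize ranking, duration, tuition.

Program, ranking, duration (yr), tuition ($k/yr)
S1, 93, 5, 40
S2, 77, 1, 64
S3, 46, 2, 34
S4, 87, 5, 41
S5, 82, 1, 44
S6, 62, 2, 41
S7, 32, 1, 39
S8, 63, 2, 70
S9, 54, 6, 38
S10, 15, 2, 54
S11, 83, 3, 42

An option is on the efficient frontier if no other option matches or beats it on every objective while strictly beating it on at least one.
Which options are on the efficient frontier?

S3, S7, S10

S1: dominated by S3 (ranking 46≤93, duration 2≤5, tuition 34≤40).
S2: dominated by S7 (ranking 32≤77, duration 1≤1, tuition 39≤64).
S3: not dominated (best tuition).
S4: dominated by S3 (ranking 46≤87, duration 2≤5, tuition 34≤41).
S5: dominated by S7 (ranking 32≤82, duration 1≤1, tuition 39≤44).
S6: dominated by S3 (ranking 46≤62, duration 2≤2, tuition 34≤41).
S7: not dominated.
S8: dominated by S3 (ranking 46≤63, duration 2≤2, tuition 34≤70).
S9: dominated by S3 (ranking 46≤54, duration 2≤6, tuition 34≤38).
S10: not dominated (best ranking).
S11: dominated by S3 (ranking 46≤83, duration 2≤3, tuition 34≤42).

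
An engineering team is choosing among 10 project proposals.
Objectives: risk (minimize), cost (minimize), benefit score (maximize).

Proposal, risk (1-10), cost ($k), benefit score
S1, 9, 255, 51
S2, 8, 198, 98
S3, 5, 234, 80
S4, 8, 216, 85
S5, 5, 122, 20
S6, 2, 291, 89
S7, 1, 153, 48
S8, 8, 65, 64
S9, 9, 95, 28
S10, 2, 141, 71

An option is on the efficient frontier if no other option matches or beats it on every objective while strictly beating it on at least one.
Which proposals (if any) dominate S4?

S2

S2: risk 8≤8, cost 198≤216, benefit score 98≥85 — dominates S4.
Others (S1, S3, S5, S6, S7, S8, S9, S10) are each worse than S4 on at least one objective.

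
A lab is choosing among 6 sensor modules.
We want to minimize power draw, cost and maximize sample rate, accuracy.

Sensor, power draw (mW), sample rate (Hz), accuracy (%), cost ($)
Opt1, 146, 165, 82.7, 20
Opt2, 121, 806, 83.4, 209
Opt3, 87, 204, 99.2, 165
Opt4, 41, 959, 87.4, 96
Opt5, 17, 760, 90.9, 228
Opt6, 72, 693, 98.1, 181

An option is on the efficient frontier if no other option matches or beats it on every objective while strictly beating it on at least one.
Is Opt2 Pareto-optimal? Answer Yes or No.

Opt4 vs Opt2: power draw 41≤121, sample rate 959≥806, accuracy 87.4≥83.4, cost 96≤209 — Opt4 is at least as good on every objective and strictly better on at least one, so Opt4 dominates Opt2.

No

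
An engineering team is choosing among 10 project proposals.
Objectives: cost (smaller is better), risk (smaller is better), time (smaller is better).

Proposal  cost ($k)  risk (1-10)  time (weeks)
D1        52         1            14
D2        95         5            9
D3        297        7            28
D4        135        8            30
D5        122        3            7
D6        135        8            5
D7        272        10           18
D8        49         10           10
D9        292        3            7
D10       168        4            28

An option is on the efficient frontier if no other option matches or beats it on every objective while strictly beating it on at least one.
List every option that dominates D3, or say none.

D1: cost 52≤297, risk 1≤7, time 14≤28 — dominates D3.
D2: cost 95≤297, risk 5≤7, time 9≤28 — dominates D3.
D5: cost 122≤297, risk 3≤7, time 7≤28 — dominates D3.
D9: cost 292≤297, risk 3≤7, time 7≤28 — dominates D3.
D10: cost 168≤297, risk 4≤7, time 28≤28 — dominates D3.
Others (D4, D6, D7, D8) are each worse than D3 on at least one objective.

D1, D2, D5, D9, D10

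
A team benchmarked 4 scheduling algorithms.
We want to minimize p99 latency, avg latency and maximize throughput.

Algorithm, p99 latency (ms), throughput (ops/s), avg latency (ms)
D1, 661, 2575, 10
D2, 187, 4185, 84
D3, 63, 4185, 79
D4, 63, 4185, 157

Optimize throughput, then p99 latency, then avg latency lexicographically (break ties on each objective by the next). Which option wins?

First maximize throughput: best is 4185, kept {D2, D3, D4}.
Then minimize p99 latency: best is 63, kept {D3, D4}.
Then minimize avg latency: best is 79, kept {D3}.

D3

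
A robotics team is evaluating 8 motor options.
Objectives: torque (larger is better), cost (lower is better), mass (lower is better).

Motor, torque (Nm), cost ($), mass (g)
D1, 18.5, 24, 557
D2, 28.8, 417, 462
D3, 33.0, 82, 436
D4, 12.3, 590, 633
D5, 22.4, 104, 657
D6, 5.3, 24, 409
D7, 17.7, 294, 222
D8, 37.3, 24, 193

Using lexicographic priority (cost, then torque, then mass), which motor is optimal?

D8

First minimize cost: best is 24, kept {D1, D6, D8}.
Then maximize torque: best is 37.3, kept {D8}.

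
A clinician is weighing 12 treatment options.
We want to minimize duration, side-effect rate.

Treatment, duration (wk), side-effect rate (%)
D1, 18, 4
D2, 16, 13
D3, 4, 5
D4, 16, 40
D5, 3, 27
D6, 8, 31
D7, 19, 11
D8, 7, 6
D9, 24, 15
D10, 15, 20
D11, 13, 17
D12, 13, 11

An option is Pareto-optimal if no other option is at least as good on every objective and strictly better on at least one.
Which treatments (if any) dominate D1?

D2: worse on side-effect rate (13 vs 4).
D3: worse on side-effect rate (5 vs 4).
D4: worse on side-effect rate (40 vs 4).
D5: worse on side-effect rate (27 vs 4).
D6: worse on side-effect rate (31 vs 4).
D7: worse on duration (19 vs 18).
D8: worse on side-effect rate (6 vs 4).
D9: worse on duration (24 vs 18).
D10: worse on side-effect rate (20 vs 4).
D11: worse on side-effect rate (17 vs 4).
D12: worse on side-effect rate (11 vs 4).
No option dominates D1.

none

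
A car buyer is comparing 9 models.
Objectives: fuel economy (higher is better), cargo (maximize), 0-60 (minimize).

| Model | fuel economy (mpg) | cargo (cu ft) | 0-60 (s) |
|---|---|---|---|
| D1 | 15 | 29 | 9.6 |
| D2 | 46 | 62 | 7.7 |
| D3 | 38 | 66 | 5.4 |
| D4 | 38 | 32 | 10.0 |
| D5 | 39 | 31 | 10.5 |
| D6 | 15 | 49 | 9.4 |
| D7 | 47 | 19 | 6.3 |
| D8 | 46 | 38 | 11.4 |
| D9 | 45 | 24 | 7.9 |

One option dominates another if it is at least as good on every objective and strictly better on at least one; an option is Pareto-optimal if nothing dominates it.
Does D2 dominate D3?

D2 vs D3: D2 is worse on cargo (62 vs 66), so it does not dominate D3.

No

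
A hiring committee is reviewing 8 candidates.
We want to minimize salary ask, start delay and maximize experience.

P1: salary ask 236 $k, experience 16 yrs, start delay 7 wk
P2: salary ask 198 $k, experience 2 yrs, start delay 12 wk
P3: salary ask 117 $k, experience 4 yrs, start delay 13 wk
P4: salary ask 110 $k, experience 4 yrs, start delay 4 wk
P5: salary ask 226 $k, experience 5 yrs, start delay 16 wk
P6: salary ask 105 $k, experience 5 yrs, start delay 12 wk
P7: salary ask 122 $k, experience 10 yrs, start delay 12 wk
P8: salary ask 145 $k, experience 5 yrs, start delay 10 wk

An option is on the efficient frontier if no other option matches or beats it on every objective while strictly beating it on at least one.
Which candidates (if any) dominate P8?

none

P1: worse on salary ask (236 vs 145).
P2: worse on salary ask (198 vs 145).
P3: worse on experience (4 vs 5).
P4: worse on experience (4 vs 5).
P5: worse on salary ask (226 vs 145).
P6: worse on start delay (12 vs 10).
P7: worse on start delay (12 vs 10).
No option dominates P8.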